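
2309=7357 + - 5048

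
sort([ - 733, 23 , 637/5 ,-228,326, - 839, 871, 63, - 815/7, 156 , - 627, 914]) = [ - 839, - 733, - 627, - 228, - 815/7, 23,63 , 637/5, 156, 326, 871, 914]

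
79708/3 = 79708/3 =26569.33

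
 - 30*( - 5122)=153660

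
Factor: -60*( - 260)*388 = 6052800=2^6*3^1*5^2*13^1*97^1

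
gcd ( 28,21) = 7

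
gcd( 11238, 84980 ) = 2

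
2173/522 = 4 + 85/522= 4.16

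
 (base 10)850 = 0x352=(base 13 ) 505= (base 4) 31102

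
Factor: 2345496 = 2^3 * 3^1*97729^1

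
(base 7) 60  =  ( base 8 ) 52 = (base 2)101010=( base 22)1K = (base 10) 42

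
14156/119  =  118+ 114/119 = 118.96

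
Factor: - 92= -2^2*23^1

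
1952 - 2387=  - 435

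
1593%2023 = 1593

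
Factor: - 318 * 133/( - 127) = 42294/127 = 2^1*3^1*7^1*19^1*53^1*127^ ( - 1)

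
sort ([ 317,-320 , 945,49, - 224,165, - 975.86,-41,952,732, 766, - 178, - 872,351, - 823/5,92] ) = [  -  975.86,-872,-320, - 224, - 178,-823/5 , - 41, 49,92,165, 317, 351,732,  766, 945,952 ] 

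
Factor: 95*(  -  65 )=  - 6175= - 5^2*13^1*19^1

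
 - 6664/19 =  - 351 + 5/19 = - 350.74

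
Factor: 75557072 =2^4 * 19^1*248543^1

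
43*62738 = 2697734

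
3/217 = 3/217 = 0.01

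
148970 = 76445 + 72525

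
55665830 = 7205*7726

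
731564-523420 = 208144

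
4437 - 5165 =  - 728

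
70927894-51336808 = 19591086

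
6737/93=6737/93 = 72.44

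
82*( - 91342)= -7490044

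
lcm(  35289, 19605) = 176445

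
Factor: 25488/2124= 2^2 * 3^1 = 12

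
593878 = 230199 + 363679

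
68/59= 68/59 =1.15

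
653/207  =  3 + 32/207 = 3.15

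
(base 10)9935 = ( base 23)ihm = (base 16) 26CF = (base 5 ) 304220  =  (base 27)DGQ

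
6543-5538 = 1005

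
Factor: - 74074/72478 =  - 5291/5177 = - 11^1*13^1*31^( - 1 )*37^1*167^( - 1 ) 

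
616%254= 108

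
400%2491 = 400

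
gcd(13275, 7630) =5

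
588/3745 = 84/535 =0.16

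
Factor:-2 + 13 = 11 = 11^1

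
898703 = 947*949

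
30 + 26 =56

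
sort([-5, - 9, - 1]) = [-9 ,- 5, - 1 ]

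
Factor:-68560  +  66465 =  - 5^1 * 419^1 = - 2095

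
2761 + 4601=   7362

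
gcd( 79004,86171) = 1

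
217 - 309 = -92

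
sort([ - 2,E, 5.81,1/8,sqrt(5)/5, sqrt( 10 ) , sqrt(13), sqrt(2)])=[  -  2,1/8, sqrt ( 5) /5,sqrt(2 ),E, sqrt(10 ),sqrt( 13) , 5.81]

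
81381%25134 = 5979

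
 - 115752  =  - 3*38584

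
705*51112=36033960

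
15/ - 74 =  - 1 + 59/74 = - 0.20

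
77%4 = 1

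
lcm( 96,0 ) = 0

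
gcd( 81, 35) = 1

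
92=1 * 92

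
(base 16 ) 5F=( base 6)235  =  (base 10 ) 95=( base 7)164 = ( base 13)74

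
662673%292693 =77287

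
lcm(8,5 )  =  40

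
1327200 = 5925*224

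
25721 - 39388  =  -13667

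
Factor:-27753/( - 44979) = 29^1*47^( - 1) = 29/47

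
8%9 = 8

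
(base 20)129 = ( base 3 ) 121122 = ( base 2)111000001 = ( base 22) K9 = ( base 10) 449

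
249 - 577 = - 328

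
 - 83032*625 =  - 51895000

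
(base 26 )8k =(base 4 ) 3210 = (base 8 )344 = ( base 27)8C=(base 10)228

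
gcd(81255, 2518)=1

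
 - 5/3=  -  2 + 1/3=- 1.67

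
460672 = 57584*8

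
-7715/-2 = 7715/2 = 3857.50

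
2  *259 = 518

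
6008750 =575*10450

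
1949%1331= 618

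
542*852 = 461784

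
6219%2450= 1319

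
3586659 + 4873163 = 8459822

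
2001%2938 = 2001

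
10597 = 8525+2072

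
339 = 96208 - 95869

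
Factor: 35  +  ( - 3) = 2^5 = 32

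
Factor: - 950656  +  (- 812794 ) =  - 1763450  =  - 2^1*5^2* 13^1*2713^1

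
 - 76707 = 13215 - 89922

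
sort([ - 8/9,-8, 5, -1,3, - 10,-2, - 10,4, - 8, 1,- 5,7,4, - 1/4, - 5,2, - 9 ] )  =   [ - 10,  -  10,  -  9, -8, - 8, - 5, - 5, -2, - 1, - 8/9, - 1/4,1,2,3,  4,4,5, 7 ] 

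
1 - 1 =0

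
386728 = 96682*4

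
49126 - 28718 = 20408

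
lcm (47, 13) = 611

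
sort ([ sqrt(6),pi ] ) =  [ sqrt( 6) , pi] 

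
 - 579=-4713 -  - 4134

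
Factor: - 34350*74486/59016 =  - 213216175/4918  =  -2^( - 1 )*5^2*229^1*2459^ (-1) * 37243^1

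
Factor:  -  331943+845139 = 2^2 * 17^1* 7547^1 = 513196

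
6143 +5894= 12037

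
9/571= 9/571= 0.02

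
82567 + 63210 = 145777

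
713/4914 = 713/4914 = 0.15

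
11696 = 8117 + 3579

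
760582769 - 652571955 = 108010814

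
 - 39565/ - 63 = 628 + 1/63 = 628.02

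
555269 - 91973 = 463296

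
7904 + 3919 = 11823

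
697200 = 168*4150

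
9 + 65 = 74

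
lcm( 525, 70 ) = 1050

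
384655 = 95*4049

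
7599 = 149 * 51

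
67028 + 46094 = 113122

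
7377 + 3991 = 11368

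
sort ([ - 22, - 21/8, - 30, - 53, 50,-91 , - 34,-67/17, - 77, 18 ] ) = [ - 91, - 77  , - 53, - 34, - 30, - 22, - 67/17, - 21/8 , 18,50] 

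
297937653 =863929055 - 565991402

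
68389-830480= - 762091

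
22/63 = 22/63 = 0.35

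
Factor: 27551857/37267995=3^(-1)*5^(-1)*17^(-2)*5237^1  *  5261^1*8597^(- 1)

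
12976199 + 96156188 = 109132387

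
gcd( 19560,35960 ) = 40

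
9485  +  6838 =16323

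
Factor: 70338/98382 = 617/863 = 617^1*863^( - 1)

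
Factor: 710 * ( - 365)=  - 259150 =-2^1*5^2*71^1*73^1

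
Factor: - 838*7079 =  - 5932202 = -2^1 * 419^1*7079^1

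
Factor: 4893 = 3^1* 7^1*233^1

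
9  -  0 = 9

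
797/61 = 797/61 = 13.07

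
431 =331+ 100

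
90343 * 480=43364640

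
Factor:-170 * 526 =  - 2^2* 5^1*17^1*263^1 =- 89420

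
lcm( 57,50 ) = 2850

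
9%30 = 9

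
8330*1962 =16343460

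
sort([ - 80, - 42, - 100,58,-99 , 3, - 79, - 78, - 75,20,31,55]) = [-100, - 99,- 80, - 79, - 78, - 75, - 42,3,20,31,55,58]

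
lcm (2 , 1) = 2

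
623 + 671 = 1294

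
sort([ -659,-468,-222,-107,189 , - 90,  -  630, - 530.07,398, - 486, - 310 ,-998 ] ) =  [-998,-659, - 630, - 530.07,-486, - 468, - 310, - 222, - 107,-90,189,398] 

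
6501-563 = 5938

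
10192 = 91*112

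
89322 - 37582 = 51740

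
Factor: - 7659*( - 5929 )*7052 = 2^2*3^2*7^2*11^2*23^1*37^1*41^1*43^1 = 320232807972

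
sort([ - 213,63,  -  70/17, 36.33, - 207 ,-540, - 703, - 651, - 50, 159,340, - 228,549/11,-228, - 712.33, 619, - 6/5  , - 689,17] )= [- 712.33, - 703, - 689, - 651, - 540,-228, - 228,-213, - 207, - 50, - 70/17, - 6/5,17, 36.33, 549/11,63,159,340, 619]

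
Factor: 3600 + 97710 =101310 =2^1*3^1*5^1*11^1 * 307^1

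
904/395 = 2  +  114/395  =  2.29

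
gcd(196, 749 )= 7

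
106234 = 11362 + 94872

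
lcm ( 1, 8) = 8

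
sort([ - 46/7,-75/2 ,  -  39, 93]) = [ - 39,-75/2, - 46/7,93] 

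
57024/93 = 613 + 5/31 = 613.16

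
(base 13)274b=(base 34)4tu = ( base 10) 5640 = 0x1608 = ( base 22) be8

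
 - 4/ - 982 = 2/491 = 0.00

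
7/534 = 7/534 = 0.01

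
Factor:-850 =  - 2^1*5^2*17^1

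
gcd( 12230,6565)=5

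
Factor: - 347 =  - 347^1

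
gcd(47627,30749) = 97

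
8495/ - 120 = - 71 + 5/24  =  -70.79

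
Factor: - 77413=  -7^1*11059^1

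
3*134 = 402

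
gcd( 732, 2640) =12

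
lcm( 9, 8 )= 72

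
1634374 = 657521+976853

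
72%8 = 0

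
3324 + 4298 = 7622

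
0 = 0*176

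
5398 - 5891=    - 493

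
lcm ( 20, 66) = 660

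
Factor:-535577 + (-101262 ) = -7^1*90977^1=- 636839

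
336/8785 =48/1255 = 0.04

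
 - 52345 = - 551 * 95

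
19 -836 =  - 817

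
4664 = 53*88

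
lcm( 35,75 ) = 525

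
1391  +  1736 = 3127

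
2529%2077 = 452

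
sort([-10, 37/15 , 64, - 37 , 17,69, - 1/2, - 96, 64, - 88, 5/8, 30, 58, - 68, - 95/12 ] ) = [ - 96, - 88, - 68, - 37, - 10, - 95/12, - 1/2,5/8  ,  37/15, 17, 30, 58, 64, 64, 69 ] 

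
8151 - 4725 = 3426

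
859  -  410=449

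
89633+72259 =161892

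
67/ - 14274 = - 67/14274 = - 0.00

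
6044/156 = 1511/39= 38.74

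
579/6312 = 193/2104 = 0.09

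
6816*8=54528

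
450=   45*10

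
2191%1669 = 522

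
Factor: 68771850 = 2^1*3^1*5^2*7^1*65497^1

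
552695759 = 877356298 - 324660539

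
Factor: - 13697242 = - 2^1*13^1*661^1*797^1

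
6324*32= 202368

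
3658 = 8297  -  4639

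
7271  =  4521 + 2750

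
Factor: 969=3^1*17^1*19^1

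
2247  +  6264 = 8511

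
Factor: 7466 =2^1*3733^1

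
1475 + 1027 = 2502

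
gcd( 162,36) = 18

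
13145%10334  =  2811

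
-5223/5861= - 5223/5861= - 0.89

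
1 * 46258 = 46258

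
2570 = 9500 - 6930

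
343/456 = 343/456 = 0.75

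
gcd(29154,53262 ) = 6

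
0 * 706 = 0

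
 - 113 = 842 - 955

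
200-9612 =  -9412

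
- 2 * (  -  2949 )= 5898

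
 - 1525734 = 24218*( - 63)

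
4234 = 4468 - 234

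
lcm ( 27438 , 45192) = 768264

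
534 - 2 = 532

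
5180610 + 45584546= 50765156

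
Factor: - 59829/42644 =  - 2^( - 2 )*3^1 * 7^1*11^1 * 37^1 * 1523^( - 1) = - 8547/6092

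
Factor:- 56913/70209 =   -  3^( - 1 )*29^( - 1)*61^1*269^( - 1)*311^1  =  -  18971/23403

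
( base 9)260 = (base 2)11011000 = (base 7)426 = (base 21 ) a6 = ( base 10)216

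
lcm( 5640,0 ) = 0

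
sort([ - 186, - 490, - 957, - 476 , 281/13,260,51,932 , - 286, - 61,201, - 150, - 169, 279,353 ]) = [ - 957,-490,  -  476, - 286, - 186,  -  169,  -  150, - 61,281/13, 51 , 201,260,279 , 353,932]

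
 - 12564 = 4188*( - 3) 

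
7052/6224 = 1763/1556=1.13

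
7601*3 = 22803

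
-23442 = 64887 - 88329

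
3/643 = 3/643 = 0.00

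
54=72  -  18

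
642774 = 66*9739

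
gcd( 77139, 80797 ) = 1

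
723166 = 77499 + 645667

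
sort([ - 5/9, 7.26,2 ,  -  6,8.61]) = [ - 6,  -  5/9,2, 7.26,8.61 ] 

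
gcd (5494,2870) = 82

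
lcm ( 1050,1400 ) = 4200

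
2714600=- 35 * ( - 77560)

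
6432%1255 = 157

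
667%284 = 99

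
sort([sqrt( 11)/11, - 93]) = [ - 93, sqrt(11) /11 ] 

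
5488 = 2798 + 2690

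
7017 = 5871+1146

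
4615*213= 982995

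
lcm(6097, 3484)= 24388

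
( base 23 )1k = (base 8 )53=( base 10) 43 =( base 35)18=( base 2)101011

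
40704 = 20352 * 2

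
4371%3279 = 1092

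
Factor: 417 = 3^1*139^1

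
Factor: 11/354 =2^(-1 ) *3^( - 1 ) * 11^1*59^(-1) 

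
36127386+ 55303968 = 91431354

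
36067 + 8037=44104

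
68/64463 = 68/64463=0.00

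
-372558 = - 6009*62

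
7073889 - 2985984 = 4087905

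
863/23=37 + 12/23 = 37.52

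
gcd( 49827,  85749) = 3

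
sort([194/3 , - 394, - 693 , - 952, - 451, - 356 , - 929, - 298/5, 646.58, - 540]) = [ - 952, - 929, - 693, - 540, - 451, - 394, - 356,-298/5,194/3,646.58 ]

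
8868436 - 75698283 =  - 66829847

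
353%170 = 13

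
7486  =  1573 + 5913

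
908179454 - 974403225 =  - 66223771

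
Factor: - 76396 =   -  2^2*71^1 * 269^1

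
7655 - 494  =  7161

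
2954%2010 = 944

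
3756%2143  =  1613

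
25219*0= 0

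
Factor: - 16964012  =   - 2^2*13^1*113^1*2887^1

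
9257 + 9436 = 18693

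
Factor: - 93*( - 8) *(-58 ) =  - 2^4*3^1 * 29^1*31^1 = -43152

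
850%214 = 208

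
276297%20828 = 5533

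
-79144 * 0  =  0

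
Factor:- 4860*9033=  - 43900380 = - 2^2 * 3^6*5^1*3011^1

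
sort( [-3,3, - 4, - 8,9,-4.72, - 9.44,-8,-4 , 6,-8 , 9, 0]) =[ -9.44,-8, - 8, - 8,-4.72,-4,  -  4, - 3, 0, 3  ,  6,9, 9]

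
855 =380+475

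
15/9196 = 15/9196 = 0.00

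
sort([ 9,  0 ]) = [0, 9 ]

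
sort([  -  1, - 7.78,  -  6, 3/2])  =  [  -  7.78,-6,  -  1,3/2 ]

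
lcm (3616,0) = 0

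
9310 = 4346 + 4964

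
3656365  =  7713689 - 4057324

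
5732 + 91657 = 97389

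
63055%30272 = 2511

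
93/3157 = 93/3157 = 0.03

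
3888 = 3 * 1296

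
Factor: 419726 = 2^1*59^1*3557^1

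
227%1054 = 227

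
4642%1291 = 769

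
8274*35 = 289590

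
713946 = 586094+127852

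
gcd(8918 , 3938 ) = 2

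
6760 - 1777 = 4983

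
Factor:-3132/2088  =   - 2^( - 1)*3^1  =  - 3/2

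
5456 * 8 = 43648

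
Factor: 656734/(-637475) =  - 2^1*5^ ( - 2 )*13^2*29^1*43^( - 1) * 67^1*593^( - 1)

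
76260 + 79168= 155428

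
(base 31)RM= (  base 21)1JJ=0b1101011011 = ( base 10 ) 859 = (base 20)22j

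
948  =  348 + 600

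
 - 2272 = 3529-5801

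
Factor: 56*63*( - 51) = - 179928 = - 2^3*3^3*7^2*17^1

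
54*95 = 5130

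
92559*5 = 462795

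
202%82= 38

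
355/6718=355/6718 = 0.05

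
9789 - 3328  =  6461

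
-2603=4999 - 7602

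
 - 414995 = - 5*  82999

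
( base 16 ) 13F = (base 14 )18B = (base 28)BB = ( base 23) DK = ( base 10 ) 319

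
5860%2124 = 1612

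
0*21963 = 0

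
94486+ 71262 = 165748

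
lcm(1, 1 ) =1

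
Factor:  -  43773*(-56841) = 2488101093=3^2*14591^1  *18947^1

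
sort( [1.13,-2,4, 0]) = [  -  2, 0, 1.13, 4 ] 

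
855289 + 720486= 1575775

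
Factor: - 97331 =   -  13^1*7487^1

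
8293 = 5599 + 2694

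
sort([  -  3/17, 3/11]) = [-3/17,3/11]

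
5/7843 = 5/7843=0.00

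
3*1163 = 3489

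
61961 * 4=247844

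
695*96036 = 66745020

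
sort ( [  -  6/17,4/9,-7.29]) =[ - 7.29, - 6/17,  4/9 ] 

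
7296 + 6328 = 13624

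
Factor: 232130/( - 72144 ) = -695/216 = -2^(  -  3) *3^(-3)*5^1*139^1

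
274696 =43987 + 230709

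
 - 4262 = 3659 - 7921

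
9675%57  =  42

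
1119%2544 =1119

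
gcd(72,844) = 4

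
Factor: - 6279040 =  - 2^7* 5^1*9811^1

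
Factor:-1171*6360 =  - 7447560 = -2^3*3^1*5^1*53^1*1171^1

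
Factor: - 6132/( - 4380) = 5^( - 1) * 7^1=7/5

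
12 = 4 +8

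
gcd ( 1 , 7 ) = 1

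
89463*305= 27286215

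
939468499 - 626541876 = 312926623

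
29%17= 12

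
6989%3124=741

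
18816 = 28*672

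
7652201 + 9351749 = 17003950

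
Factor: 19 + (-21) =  - 2 = -2^1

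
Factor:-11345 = -5^1*2269^1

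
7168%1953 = 1309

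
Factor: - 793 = - 13^1 *61^1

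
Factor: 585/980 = 117/196 = 2^ ( - 2)*3^2*7^ ( - 2)*13^1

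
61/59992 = 61/59992 = 0.00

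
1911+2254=4165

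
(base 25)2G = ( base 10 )66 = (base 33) 20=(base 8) 102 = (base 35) 1v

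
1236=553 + 683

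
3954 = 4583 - 629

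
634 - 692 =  - 58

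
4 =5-1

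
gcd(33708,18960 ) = 12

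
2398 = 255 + 2143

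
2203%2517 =2203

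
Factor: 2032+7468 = 2^2*5^3 * 19^1 = 9500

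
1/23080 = 1/23080= 0.00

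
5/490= 1/98  =  0.01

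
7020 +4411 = 11431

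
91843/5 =18368 + 3/5 = 18368.60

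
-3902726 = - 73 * 53462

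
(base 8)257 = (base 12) 127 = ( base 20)8f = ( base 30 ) 5P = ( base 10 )175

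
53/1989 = 53/1989 =0.03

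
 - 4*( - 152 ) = 608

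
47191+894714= 941905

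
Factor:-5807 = -5807^1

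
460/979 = 460/979 =0.47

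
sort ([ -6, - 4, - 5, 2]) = [ - 6, - 5, - 4, 2 ]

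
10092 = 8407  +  1685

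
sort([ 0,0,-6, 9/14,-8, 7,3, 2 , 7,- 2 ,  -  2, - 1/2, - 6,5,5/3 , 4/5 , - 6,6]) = [-8, - 6,- 6 , - 6,  -  2,-2,-1/2, 0,0, 9/14,  4/5, 5/3, 2, 3,5, 6 , 7, 7]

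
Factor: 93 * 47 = 4371=3^1  *  31^1*47^1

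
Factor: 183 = 3^1*61^1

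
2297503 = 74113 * 31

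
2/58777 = 2/58777 = 0.00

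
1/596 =1/596=0.00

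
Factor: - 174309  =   -3^1*97^1*599^1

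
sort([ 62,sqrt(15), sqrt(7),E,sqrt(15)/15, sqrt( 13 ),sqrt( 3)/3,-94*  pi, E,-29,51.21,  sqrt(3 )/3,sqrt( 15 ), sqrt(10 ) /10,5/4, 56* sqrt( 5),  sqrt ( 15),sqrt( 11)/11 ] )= [ - 94*pi, - 29,sqrt( 15)/15, sqrt(  11)/11,sqrt( 10)/10,  sqrt (3 )/3, sqrt( 3)/3,5/4,sqrt(7), E, E, sqrt(13), sqrt(15),  sqrt( 15),sqrt (15),51.21, 62,56*  sqrt(5)] 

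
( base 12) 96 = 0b1110010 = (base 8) 162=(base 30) 3O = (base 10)114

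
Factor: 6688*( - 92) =-615296= - 2^7*11^1* 19^1*23^1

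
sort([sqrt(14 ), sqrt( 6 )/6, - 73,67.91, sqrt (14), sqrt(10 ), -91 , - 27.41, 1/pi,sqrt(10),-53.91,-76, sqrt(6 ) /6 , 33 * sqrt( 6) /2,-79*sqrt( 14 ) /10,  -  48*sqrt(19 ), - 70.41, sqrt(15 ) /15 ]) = [ - 48 * sqrt(19 ), - 91, - 76, - 73,  -  70.41 ,-53.91,-79 * sqrt(14) /10,  -  27.41,sqrt( 15 ) /15,1/pi,sqrt(6 )/6, sqrt( 6 )/6 , sqrt( 10 ),sqrt( 10 ),sqrt( 14 ),  sqrt(14),33*sqrt(6) /2,67.91 ] 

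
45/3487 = 45/3487  =  0.01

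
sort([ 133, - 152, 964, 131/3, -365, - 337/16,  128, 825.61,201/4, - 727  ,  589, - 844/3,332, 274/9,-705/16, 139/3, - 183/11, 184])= [ - 727, - 365, - 844/3,-152, - 705/16, - 337/16, - 183/11, 274/9,131/3 , 139/3,201/4, 128, 133,184,332,589, 825.61, 964 ] 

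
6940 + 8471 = 15411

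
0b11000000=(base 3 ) 21010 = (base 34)5m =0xc0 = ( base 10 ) 192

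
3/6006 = 1/2002 =0.00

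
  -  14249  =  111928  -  126177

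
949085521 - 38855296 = 910230225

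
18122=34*533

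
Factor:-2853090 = - 2^1*3^3*5^1*10567^1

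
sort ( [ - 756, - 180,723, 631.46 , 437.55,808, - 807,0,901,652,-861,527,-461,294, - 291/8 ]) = [-861, - 807,-756,-461, - 180, - 291/8,0 , 294,437.55,  527 , 631.46,652,  723, 808,901 ] 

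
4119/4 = 1029 + 3/4 = 1029.75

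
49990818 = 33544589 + 16446229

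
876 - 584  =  292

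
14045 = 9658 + 4387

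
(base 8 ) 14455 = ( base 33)5UA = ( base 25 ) a7k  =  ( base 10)6445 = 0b1100100101101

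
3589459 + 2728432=6317891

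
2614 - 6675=- 4061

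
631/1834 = 631/1834=0.34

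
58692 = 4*14673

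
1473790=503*2930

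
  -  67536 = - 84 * 804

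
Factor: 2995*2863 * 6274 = 53797573690 = 2^1* 5^1*7^1*409^1*599^1*3137^1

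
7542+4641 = 12183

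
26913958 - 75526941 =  - 48612983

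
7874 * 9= 70866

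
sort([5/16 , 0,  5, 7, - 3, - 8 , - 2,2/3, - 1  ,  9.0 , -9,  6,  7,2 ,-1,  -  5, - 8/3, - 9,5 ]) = [ - 9,-9, - 8, - 5, - 3, - 8/3, - 2,  -  1,- 1,0,5/16 , 2/3,2,5, 5, 6, 7 , 7, 9.0 ] 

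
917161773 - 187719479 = 729442294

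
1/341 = 1/341  =  0.00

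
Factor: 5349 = 3^1*1783^1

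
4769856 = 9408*507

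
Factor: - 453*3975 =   -  3^2*5^2*53^1*151^1 = - 1800675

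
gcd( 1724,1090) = 2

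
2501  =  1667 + 834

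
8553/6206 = 1  +  2347/6206=1.38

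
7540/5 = 1508 = 1508.00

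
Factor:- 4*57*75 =-2^2*3^2*5^2*19^1 = - 17100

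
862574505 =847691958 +14882547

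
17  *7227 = 122859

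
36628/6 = 6104  +  2/3 = 6104.67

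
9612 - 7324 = 2288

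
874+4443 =5317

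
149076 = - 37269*(  -  4 ) 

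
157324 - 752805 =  - 595481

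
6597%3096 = 405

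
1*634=634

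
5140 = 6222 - 1082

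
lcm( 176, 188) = 8272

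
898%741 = 157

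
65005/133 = 65005/133 = 488.76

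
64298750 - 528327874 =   -  464029124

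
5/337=5/337  =  0.01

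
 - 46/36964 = -1  +  18459/18482=-0.00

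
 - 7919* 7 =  - 55433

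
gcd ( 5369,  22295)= 91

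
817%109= 54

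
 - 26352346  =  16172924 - 42525270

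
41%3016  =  41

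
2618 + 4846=7464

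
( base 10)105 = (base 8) 151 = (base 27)3o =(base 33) 36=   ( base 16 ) 69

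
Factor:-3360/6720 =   -  2^( - 1) =- 1/2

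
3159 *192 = 606528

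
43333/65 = 43333/65 = 666.66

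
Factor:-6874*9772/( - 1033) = 2^3*7^2*349^1*  491^1 * 1033^( - 1) =67172728/1033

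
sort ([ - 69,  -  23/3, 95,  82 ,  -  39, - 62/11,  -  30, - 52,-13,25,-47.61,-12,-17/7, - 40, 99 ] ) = [ - 69,  -  52, - 47.61,-40, - 39, - 30,-13,-12, - 23/3 , - 62/11, - 17/7, 25,82 , 95, 99] 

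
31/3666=31/3666 = 0.01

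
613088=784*782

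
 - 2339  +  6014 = 3675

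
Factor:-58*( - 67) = 2^1*29^1 *67^1 =3886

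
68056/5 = 13611+1/5 = 13611.20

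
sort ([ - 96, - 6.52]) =[ - 96, - 6.52]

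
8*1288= 10304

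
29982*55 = 1649010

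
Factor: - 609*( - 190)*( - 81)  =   - 9372510 = - 2^1 * 3^5 *5^1 *7^1*  19^1*29^1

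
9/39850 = 9/39850 = 0.00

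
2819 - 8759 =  - 5940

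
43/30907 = 43/30907 = 0.00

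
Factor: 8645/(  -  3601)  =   - 5^1*7^1 *19^1  *277^( - 1)=- 665/277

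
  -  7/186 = - 7/186 = - 0.04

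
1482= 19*78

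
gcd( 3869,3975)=53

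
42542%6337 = 4520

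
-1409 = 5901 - 7310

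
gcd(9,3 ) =3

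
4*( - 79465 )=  - 317860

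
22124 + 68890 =91014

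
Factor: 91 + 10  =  101^1 = 101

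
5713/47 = 5713/47 =121.55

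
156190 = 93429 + 62761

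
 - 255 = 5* ( - 51)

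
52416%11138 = 7864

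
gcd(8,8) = 8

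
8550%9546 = 8550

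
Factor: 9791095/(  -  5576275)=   -  5^(-1)*83^1*23593^1*223051^ (-1)  =  - 1958219/1115255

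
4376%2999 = 1377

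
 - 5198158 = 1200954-6399112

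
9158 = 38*241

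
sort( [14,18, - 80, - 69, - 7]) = [ - 80, - 69,-7,14, 18 ] 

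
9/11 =9/11 = 0.82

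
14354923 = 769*18667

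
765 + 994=1759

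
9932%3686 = 2560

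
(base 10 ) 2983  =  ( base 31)337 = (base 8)5647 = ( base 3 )11002111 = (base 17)A58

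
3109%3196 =3109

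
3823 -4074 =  - 251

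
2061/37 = 55 + 26/37= 55.70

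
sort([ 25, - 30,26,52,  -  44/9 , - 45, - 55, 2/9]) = [ - 55,  -  45, - 30 ,-44/9,2/9,25,26, 52]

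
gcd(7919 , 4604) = 1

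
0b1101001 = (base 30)3f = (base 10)105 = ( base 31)3c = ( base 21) 50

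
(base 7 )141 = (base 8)116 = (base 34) 2A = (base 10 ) 78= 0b1001110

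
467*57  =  26619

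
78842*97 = 7647674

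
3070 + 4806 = 7876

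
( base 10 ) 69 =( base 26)2H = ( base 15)49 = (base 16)45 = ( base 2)1000101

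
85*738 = 62730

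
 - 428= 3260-3688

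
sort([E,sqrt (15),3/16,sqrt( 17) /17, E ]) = [ 3/16 , sqrt ( 17)/17,E,E,sqrt( 15 ) ] 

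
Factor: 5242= 2^1 * 2621^1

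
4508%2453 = 2055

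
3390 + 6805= 10195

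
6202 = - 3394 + 9596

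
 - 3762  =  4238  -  8000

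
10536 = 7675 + 2861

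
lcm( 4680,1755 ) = 14040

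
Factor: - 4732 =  - 2^2*7^1*13^2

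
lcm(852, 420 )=29820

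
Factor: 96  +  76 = 2^2*43^1 = 172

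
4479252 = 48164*93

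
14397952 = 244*59008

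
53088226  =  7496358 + 45591868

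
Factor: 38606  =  2^1 * 97^1 * 199^1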